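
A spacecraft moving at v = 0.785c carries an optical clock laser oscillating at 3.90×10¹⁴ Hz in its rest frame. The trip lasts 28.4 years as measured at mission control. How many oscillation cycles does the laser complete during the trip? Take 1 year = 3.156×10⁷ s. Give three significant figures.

γ = 1/√(1 − 0.785²) = 1/√0.3838 = 1.614
The oscillator's own cycle count is N = f × τ where τ is the proper time aboard the spacecraft. τ = Δt/γ = 28.4/1.614 = 17.59 years = 5.553×10⁸ s.
N = 3.90×10¹⁴ × 5.553×10⁸ = 2.166×10²³.

N = 2.17×10²³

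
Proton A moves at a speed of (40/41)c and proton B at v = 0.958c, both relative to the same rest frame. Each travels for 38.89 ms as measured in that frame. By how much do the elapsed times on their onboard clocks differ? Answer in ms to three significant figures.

A: γ = 1/√(1 − (40/41)²) = 41/9 ≈ 4.556; τ_A = 38.89/4.556 = 8.537 ms.
B: γ = 1/√(1 − 0.958²) = 1/√0.08224 = 3.487; τ_B = 38.89/3.487 = 11.15 ms.

|τ_A − τ_B| = 2.62 ms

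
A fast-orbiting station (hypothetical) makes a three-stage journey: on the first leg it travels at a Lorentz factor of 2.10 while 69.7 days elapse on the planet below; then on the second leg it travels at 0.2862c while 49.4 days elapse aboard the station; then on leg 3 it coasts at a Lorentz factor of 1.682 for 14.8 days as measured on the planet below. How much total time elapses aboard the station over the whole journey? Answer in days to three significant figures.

τ = 91.4 days

Leg 1: γ = 2.10; τ_1 = 69.7/2.100 = 33.19 days.
Leg 2: 49.4 days is already measured aboard the station.
Leg 3: γ = 1.682; τ_3 = 14.8/1.682 = 8.799 days.
Total: 33.19 + 49.40 + 8.799 days.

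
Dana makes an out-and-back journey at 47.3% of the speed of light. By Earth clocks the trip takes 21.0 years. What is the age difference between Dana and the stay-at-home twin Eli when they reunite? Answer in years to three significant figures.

Δt − τ = 2.50 years

β = 0.473; γ = 1/√(1 − 0.473²) = 1/√0.7763 = 1.135
Dana's elapsed proper time: τ = 21.0/1.135 = 18.50 years.
Age gap = Δt − τ = 21.0 − 18.50 years.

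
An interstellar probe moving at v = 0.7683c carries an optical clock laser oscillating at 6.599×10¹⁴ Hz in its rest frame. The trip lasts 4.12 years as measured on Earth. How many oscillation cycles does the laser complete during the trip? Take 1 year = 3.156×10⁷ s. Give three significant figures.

N = 5.49×10²²

γ = 1/√(1 − 0.7683²) = 1/√0.4097 = 1.562
The oscillator's own cycle count is N = f × τ where τ is the proper time aboard the probe. τ = Δt/γ = 4.12/1.562 = 2.637 years = 8.323×10⁷ s.
N = 6.599×10¹⁴ × 8.323×10⁷ = 5.492×10²².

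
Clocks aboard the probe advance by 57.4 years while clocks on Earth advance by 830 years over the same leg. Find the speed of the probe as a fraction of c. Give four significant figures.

v = 0.9976c

The proper time is measured aboard the probe (both events occur at the probe's location); Δt is measured on Earth. γ = Δt/τ = 830/57.4 = 14.46.
β = √(1 − 1/γ²) = √(1 − 0.004783) = √0.9952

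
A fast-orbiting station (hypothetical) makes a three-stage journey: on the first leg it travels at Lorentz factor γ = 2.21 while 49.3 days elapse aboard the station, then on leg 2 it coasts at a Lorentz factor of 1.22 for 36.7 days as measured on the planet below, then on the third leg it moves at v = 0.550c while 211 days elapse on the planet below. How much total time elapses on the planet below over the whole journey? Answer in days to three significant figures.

Δt = 357 days

Leg 1: γ = 2.21; Δt_1 = 2.210 × 49.3 = 109.0 days.
Leg 2: 36.7 days is already measured on the planet below.
Leg 3: 211 days is already measured on the planet below.
Total: 109.0 + 36.70 + 211.0 days.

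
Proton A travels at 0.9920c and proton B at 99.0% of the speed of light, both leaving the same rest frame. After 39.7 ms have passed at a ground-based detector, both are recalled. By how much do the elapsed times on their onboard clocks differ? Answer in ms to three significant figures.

A: γ = 1/√(1 − 0.9920²) = 1/√0.01594 = 7.922; τ_A = 39.7/7.922 = 5.012 ms.
B: β = 0.990; γ = 1/√(1 − 0.990²) = 1/√0.01990 = 7.089; τ_B = 39.7/7.089 = 5.600 ms.

|τ_A − τ_B| = 0.589 ms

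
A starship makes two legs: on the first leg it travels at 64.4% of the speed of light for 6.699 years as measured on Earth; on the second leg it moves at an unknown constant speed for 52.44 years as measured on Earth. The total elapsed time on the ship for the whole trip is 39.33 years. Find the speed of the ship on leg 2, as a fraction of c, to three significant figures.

β = 0.758

Leg 1: β = 0.644; γ = 1/√(1 − 0.644²) = 1/√0.5853 = 1.307; τ_1 = 6.699/1.307 = 5.125 years.
Leg 2: speed unknown; τ_2 = 52.44/γ_2.
Total proper time: 5.125 + τ_2 = 39.33, so τ_2 = 39.33 − 5.125 = 34.21 years.
γ_2 = 52.44/34.21 = 1.533; β = √(1 − 1/γ²) = √0.5745.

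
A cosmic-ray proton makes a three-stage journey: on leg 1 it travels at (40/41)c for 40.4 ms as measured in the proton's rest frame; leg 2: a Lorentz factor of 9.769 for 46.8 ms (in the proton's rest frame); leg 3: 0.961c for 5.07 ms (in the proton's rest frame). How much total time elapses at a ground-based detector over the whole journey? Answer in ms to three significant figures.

Δt = 660 ms

Leg 1: γ = 1/√(1 − (40/41)²) = 41/9 ≈ 4.556; Δt_1 = 4.556 × 40.4 = 184.0 ms.
Leg 2: γ = 9.769; Δt_2 = 9.769 × 46.8 = 457.2 ms.
Leg 3: γ = 1/√(1 − 0.961²) = 1/√0.07648 = 3.616; Δt_3 = 3.616 × 5.07 = 18.33 ms.
Total: 184.0 + 457.2 + 18.33 ms.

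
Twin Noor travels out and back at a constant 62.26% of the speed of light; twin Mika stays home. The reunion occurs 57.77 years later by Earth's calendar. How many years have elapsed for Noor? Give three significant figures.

τ = 45.2 years

β = 0.6226; γ = 1/√(1 − 0.6226²) = 1/√0.6124 = 1.278
Noor's clock measures proper time along the trip: τ = Δt/γ = 57.77/1.278 years.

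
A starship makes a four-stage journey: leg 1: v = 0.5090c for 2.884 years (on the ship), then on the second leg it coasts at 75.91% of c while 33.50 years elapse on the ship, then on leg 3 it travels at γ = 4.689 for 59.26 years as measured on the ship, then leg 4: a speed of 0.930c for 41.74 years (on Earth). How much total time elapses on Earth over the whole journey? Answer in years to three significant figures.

Leg 1: γ = 1/√(1 − 0.5090²) = 1/√0.7409 = 1.162; Δt_1 = 1.162 × 2.884 = 3.351 years.
Leg 2: β = 0.7591; γ = 1/√(1 − 0.7591²) = 1/√0.4238 = 1.536; Δt_2 = 1.536 × 33.50 = 51.46 years.
Leg 3: γ = 4.689; Δt_3 = 4.689 × 59.26 = 277.9 years.
Leg 4: 41.74 years is already measured on Earth.
Total: 3.351 + 51.46 + 277.9 + 41.74 years.

Δt = 374 years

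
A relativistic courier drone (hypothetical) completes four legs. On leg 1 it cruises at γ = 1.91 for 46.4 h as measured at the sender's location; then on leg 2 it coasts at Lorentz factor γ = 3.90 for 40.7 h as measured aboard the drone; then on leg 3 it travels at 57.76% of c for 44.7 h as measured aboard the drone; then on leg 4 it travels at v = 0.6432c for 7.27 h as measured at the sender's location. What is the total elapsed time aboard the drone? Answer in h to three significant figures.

τ = 115 h

Leg 1: γ = 1.91; τ_1 = 46.4/1.910 = 24.29 h.
Leg 2: 40.7 h is already measured aboard the drone.
Leg 3: 44.7 h is already measured aboard the drone.
Leg 4: γ = 1/√(1 − 0.6432²) = 1/√0.5863 = 1.306; τ_4 = 7.27/1.306 = 5.567 h.
Total: 24.29 + 40.70 + 44.70 + 5.567 h.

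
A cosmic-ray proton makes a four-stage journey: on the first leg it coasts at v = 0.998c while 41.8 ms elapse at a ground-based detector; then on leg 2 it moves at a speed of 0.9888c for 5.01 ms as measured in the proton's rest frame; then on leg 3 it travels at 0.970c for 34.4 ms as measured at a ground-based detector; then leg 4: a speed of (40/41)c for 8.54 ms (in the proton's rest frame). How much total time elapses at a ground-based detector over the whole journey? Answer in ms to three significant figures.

Leg 1: 41.8 ms is already measured at a ground-based detector.
Leg 2: γ = 1/√(1 − 0.9888²) = 1/√0.02227 = 6.700; Δt_2 = 6.700 × 5.01 = 33.57 ms.
Leg 3: 34.4 ms is already measured at a ground-based detector.
Leg 4: γ = 1/√(1 − (40/41)²) = 41/9 ≈ 4.556; Δt_4 = 4.556 × 8.54 = 38.90 ms.
Total: 41.80 + 33.57 + 34.40 + 38.90 ms.

Δt = 149 ms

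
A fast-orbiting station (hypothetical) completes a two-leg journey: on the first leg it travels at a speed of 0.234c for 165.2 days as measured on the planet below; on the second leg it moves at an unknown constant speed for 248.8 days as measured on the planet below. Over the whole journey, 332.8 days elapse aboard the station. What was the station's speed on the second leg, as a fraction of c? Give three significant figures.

Leg 1: γ = 1/√(1 − 0.234²) = 1/√0.9452 = 1.029; τ_1 = 165.2/1.029 = 160.6 days.
Leg 2: speed unknown; τ_2 = 248.8/γ_2.
Total proper time: 160.6 + τ_2 = 332.8, so τ_2 = 332.8 − 160.6 = 172.2 days.
γ_2 = 248.8/172.2 = 1.445; β = √(1 − 1/γ²) = √0.5210.

β = 0.722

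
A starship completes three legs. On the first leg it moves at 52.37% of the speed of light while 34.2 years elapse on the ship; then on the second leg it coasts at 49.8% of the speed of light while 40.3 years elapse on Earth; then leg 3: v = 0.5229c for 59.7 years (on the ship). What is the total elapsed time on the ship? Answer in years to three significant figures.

τ = 129 years

Leg 1: 34.2 years is already measured on the ship.
Leg 2: β = 0.498; γ = 1/√(1 − 0.498²) = 1/√0.7520 = 1.153; τ_2 = 40.3/1.153 = 34.95 years.
Leg 3: 59.7 years is already measured on the ship.
Total: 34.20 + 34.95 + 59.70 years.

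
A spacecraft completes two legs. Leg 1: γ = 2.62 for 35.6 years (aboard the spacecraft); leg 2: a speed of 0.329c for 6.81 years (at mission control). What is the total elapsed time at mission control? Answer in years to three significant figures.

Δt = 100 years

Leg 1: γ = 2.62; Δt_1 = 2.620 × 35.6 = 93.27 years.
Leg 2: 6.81 years is already measured at mission control.
Total: 93.27 + 6.810 years.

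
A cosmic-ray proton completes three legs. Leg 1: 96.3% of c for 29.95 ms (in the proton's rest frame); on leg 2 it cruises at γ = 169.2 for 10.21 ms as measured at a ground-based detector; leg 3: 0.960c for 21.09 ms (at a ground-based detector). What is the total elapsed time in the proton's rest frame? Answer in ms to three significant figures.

Leg 1: 29.95 ms is already measured in the proton's rest frame.
Leg 2: γ = 169.2; τ_2 = 10.21/169.2 = 0.06034 ms.
Leg 3: γ = 1/√(1 − 0.960²) = 25/7 ≈ 3.571; τ_3 = 21.09/3.571 = 5.905 ms.
Total: 29.95 + 0.06034 + 5.905 ms.

τ = 35.9 ms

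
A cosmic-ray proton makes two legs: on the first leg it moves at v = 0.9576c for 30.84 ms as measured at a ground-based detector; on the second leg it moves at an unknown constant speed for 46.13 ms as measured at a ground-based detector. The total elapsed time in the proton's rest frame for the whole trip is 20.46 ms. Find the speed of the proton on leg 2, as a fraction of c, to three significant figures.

β = 0.968

Leg 1: γ = 1/√(1 − 0.9576²) = 1/√0.08300 = 3.471; τ_1 = 30.84/3.471 = 8.885 ms.
Leg 2: speed unknown; τ_2 = 46.13/γ_2.
Total proper time: 8.885 + τ_2 = 20.46, so τ_2 = 20.46 − 8.885 = 11.57 ms.
γ_2 = 46.13/11.57 = 3.985; β = √(1 − 1/γ²) = √0.9370.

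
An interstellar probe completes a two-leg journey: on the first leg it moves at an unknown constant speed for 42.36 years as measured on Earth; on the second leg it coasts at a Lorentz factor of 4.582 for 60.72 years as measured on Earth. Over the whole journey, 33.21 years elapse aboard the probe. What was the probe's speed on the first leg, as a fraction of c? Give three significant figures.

β = 0.882

Leg 1: speed unknown; τ_1 = 42.36/γ_1.
Leg 2: γ = 4.582; τ_2 = 60.72/4.582 = 13.25 years.
Total proper time: τ_1 + 13.25 = 33.21, so τ_1 = 33.21 − 13.25 = 19.96 years.
γ_1 = 42.36/19.96 = 2.122; β = √(1 − 1/γ²) = √0.7780.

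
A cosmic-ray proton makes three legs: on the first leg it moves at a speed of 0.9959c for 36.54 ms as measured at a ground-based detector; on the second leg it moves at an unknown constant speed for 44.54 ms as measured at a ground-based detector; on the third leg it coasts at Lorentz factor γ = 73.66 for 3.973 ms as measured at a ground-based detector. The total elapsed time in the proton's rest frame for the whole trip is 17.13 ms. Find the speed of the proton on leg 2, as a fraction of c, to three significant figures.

β = 0.951

Leg 1: γ = 1/√(1 − 0.9959²) = 1/√0.008183 = 11.05; τ_1 = 36.54/11.05 = 3.305 ms.
Leg 2: speed unknown; τ_2 = 44.54/γ_2.
Leg 3: γ = 73.66; τ_3 = 3.973/73.66 = 0.05394 ms.
Total proper time: 3.305 + τ_2 + 0.05394 = 17.13, so τ_2 = 17.13 − 3.359 = 13.77 ms.
γ_2 = 44.54/13.77 = 3.234; β = √(1 − 1/γ²) = √0.9044.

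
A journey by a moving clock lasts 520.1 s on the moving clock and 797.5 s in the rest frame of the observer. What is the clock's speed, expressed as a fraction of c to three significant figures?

The proper time is measured on the moving clock (both events occur at the clock's location); Δt is measured in the rest frame of the observer. γ = Δt/τ = 797.5/520.1 = 1.533.
β = √(1 − 1/γ²) = √(1 − 0.4253) = √0.5747

β = 0.758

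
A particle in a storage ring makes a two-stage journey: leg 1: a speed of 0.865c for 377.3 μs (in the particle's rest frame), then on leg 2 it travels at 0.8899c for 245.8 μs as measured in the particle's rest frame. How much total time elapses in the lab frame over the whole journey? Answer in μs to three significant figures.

Leg 1: γ = 1/√(1 − 0.865²) = 1/√0.2518 = 1.993; Δt_1 = 1.993 × 377.3 = 751.9 μs.
Leg 2: γ = 1/√(1 − 0.8899²) = 1/√0.2081 = 2.192; Δt_2 = 2.192 × 245.8 = 538.9 μs.
Total: 751.9 + 538.9 μs.

Δt = 1290 μs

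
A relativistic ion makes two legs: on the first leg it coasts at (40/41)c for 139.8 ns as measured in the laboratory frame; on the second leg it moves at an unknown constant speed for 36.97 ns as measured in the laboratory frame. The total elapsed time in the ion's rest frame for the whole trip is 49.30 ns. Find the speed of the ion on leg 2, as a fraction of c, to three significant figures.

β = 0.864

Leg 1: γ = 1/√(1 − (40/41)²) = 41/9 ≈ 4.556; τ_1 = 139.8/4.556 = 30.69 ns.
Leg 2: speed unknown; τ_2 = 36.97/γ_2.
Total proper time: 30.69 + τ_2 = 49.30, so τ_2 = 49.30 − 30.69 = 18.61 ns.
γ_2 = 36.97/18.61 = 1.986; β = √(1 − 1/γ²) = √0.7465.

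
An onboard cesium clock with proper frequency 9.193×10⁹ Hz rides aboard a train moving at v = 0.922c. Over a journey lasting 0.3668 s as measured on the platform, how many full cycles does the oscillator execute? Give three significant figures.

N = 1.31×10⁹

γ = 1/√(1 − 0.922²) = 1/√0.1499 = 2.583
The oscillator's own cycle count is N = f × τ where τ is the proper time on the train. τ = Δt/γ = 0.3668/2.583 = 0.1420 s = 1.420×10⁻¹ s.
N = 9.193×10⁹ × 1.420×10⁻¹ = 1.306×10⁹.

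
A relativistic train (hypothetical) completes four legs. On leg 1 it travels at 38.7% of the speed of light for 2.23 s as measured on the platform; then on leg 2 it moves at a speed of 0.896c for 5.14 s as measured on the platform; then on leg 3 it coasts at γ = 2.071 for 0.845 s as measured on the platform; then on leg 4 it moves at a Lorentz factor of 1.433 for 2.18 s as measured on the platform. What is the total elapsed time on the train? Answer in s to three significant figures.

τ = 6.27 s

Leg 1: β = 0.387; γ = 1/√(1 − 0.387²) = 1/√0.8502 = 1.085; τ_1 = 2.23/1.085 = 2.056 s.
Leg 2: γ = 1/√(1 − 0.896²) = 1/√0.1972 = 2.252; τ_2 = 5.14/2.252 = 2.282 s.
Leg 3: γ = 2.071; τ_3 = 0.845/2.071 = 0.4080 s.
Leg 4: γ = 1.433; τ_4 = 2.18/1.433 = 1.521 s.
Total: 2.056 + 2.282 + 0.4080 + 1.521 s.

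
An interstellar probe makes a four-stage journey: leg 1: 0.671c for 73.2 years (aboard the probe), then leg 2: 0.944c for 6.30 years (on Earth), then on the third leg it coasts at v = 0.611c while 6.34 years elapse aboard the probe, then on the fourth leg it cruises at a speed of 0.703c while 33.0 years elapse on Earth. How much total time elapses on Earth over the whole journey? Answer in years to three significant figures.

Leg 1: γ = 1/√(1 − 0.671²) = 1/√0.5498 = 1.349; Δt_1 = 1.349 × 73.2 = 98.72 years.
Leg 2: 6.30 years is already measured on Earth.
Leg 3: γ = 1/√(1 − 0.611²) = 1/√0.6267 = 1.263; Δt_3 = 1.263 × 6.34 = 8.009 years.
Leg 4: 33.0 years is already measured on Earth.
Total: 98.72 + 6.300 + 8.009 + 33.00 years.

Δt = 146 years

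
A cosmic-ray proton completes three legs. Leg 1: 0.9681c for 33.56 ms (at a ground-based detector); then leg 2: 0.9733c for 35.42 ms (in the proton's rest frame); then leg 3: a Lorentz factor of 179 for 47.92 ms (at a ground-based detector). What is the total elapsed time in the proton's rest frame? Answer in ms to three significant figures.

Leg 1: γ = 1/√(1 − 0.9681²) = 1/√0.06278 = 3.991; τ_1 = 33.56/3.991 = 8.409 ms.
Leg 2: 35.42 ms is already measured in the proton's rest frame.
Leg 3: γ = 179; τ_3 = 47.92/179.0 = 0.2677 ms.
Total: 8.409 + 35.42 + 0.2677 ms.

τ = 44.1 ms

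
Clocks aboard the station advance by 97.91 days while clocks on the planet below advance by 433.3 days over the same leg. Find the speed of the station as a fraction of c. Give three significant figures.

β = 0.974

The proper time is measured aboard the station (both events occur at the station's location); Δt is measured on the planet below. γ = Δt/τ = 433.3/97.91 = 4.425.
β = √(1 − 1/γ²) = √(1 − 0.05106) = √0.9489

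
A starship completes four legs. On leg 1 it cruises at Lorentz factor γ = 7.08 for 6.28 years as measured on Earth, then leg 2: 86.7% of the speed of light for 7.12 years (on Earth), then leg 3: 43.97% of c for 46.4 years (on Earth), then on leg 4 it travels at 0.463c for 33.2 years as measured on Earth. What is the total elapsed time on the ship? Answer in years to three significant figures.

τ = 75.5 years

Leg 1: γ = 7.08; τ_1 = 6.28/7.080 = 0.8870 years.
Leg 2: β = 0.867; γ = 1/√(1 − 0.867²) = 1/√0.2483 = 2.007; τ_2 = 7.12/2.007 = 3.548 years.
Leg 3: β = 0.4397; γ = 1/√(1 − 0.4397²) = 1/√0.8067 = 1.113; τ_3 = 46.4/1.113 = 41.67 years.
Leg 4: γ = 1/√(1 − 0.463²) = 1/√0.7856 = 1.128; τ_4 = 33.2/1.128 = 29.43 years.
Total: 0.8870 + 3.548 + 41.67 + 29.43 years.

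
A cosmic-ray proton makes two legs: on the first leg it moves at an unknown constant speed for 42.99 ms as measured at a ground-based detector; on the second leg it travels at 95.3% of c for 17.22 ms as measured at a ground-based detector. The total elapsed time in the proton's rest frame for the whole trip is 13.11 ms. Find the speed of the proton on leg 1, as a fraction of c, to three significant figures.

Leg 1: speed unknown; τ_1 = 42.99/γ_1.
Leg 2: β = 0.953; γ = 1/√(1 − 0.953²) = 1/√0.09179 = 3.301; τ_2 = 17.22/3.301 = 5.217 ms.
Total proper time: τ_1 + 5.217 = 13.11, so τ_1 = 13.11 − 5.217 = 7.893 ms.
γ_1 = 42.99/7.893 = 5.447; β = √(1 − 1/γ²) = √0.9663.

β = 0.983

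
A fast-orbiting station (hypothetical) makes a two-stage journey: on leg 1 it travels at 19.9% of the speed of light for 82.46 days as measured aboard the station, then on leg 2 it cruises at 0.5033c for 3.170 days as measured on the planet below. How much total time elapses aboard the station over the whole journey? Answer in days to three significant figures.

τ = 85.2 days

Leg 1: 82.46 days is already measured aboard the station.
Leg 2: γ = 1/√(1 − 0.5033²) = 1/√0.7467 = 1.157; τ_2 = 3.170/1.157 = 2.739 days.
Total: 82.46 + 2.739 days.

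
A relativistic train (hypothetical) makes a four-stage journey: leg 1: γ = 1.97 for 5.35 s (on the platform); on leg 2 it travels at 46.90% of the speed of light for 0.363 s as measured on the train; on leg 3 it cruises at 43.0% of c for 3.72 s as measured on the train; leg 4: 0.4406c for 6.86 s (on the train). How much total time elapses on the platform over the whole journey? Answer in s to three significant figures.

Leg 1: 5.35 s is already measured on the platform.
Leg 2: β = 0.4690; γ = 1/√(1 − 0.4690²) = 1/√0.7800 = 1.132; Δt_2 = 1.132 × 0.363 = 0.4110 s.
Leg 3: β = 0.430; γ = 1/√(1 − 0.430²) = 1/√0.8151 = 1.108; Δt_3 = 1.108 × 3.72 = 4.120 s.
Leg 4: γ = 1/√(1 − 0.4406²) = 1/√0.8059 = 1.114; Δt_4 = 1.114 × 6.86 = 7.642 s.
Total: 5.350 + 0.4110 + 4.120 + 7.642 s.

Δt = 17.5 s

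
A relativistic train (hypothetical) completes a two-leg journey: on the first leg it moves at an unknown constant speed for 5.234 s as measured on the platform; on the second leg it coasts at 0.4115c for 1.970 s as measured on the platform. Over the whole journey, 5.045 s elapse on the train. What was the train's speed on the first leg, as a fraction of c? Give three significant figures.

Leg 1: speed unknown; τ_1 = 5.234/γ_1.
Leg 2: γ = 1/√(1 − 0.4115²) = 1/√0.8307 = 1.097; τ_2 = 1.970/1.097 = 1.795 s.
Total proper time: τ_1 + 1.795 = 5.045, so τ_1 = 5.045 − 1.795 = 3.250 s.
γ_1 = 5.234/3.250 = 1.611; β = √(1 − 1/γ²) = √0.6145.

β = 0.784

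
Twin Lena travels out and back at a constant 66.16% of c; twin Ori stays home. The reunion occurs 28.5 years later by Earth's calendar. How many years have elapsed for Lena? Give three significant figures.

τ = 21.4 years

β = 0.6616; γ = 1/√(1 − 0.6616²) = 1/√0.5623 = 1.334
Lena's clock measures proper time along the trip: τ = Δt/γ = 28.5/1.334 years.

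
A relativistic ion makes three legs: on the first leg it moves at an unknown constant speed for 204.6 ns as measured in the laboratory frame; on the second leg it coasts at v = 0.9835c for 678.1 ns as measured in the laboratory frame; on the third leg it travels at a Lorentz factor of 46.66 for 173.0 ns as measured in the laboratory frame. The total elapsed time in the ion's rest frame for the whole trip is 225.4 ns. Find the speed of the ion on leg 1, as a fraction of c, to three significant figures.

β = 0.875

Leg 1: speed unknown; τ_1 = 204.6/γ_1.
Leg 2: γ = 1/√(1 − 0.9835²) = 1/√0.03273 = 5.528; τ_2 = 678.1/5.528 = 122.7 ns.
Leg 3: γ = 46.66; τ_3 = 173.0/46.66 = 3.708 ns.
Total proper time: τ_1 + 122.7 + 3.708 = 225.4, so τ_1 = 225.4 − 126.4 = 99.02 ns.
γ_1 = 204.6/99.02 = 2.066; β = √(1 − 1/γ²) = √0.7658.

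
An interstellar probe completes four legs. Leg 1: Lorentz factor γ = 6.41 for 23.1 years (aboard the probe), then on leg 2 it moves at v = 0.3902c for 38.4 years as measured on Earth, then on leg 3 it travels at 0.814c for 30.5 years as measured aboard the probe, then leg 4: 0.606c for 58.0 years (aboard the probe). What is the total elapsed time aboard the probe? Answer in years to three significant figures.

τ = 147 years

Leg 1: 23.1 years is already measured aboard the probe.
Leg 2: γ = 1/√(1 − 0.3902²) = 1/√0.8477 = 1.086; τ_2 = 38.4/1.086 = 35.36 years.
Leg 3: 30.5 years is already measured aboard the probe.
Leg 4: 58.0 years is already measured aboard the probe.
Total: 23.10 + 35.36 + 30.50 + 58.00 years.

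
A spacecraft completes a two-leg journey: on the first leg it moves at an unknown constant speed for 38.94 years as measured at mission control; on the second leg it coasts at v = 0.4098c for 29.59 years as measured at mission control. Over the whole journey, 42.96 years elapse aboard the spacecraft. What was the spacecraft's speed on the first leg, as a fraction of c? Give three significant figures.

Leg 1: speed unknown; τ_1 = 38.94/γ_1.
Leg 2: γ = 1/√(1 − 0.4098²) = 1/√0.8321 = 1.096; τ_2 = 29.59/1.096 = 26.99 years.
Total proper time: τ_1 + 26.99 = 42.96, so τ_1 = 42.96 − 26.99 = 15.97 years.
γ_1 = 38.94/15.97 = 2.439; β = √(1 − 1/γ²) = √0.8318.

β = 0.912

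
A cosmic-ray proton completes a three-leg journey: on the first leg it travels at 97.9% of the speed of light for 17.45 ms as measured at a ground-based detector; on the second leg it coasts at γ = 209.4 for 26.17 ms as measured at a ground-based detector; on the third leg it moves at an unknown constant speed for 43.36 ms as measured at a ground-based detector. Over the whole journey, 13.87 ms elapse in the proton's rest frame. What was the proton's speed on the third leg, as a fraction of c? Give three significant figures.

β = 0.972

Leg 1: β = 0.979; γ = 1/√(1 − 0.979²) = 1/√0.04156 = 4.905; τ_1 = 17.45/4.905 = 3.557 ms.
Leg 2: γ = 209.4; τ_2 = 26.17/209.4 = 0.1250 ms.
Leg 3: speed unknown; τ_3 = 43.36/γ_3.
Total proper time: 3.557 + 0.1250 + τ_3 = 13.87, so τ_3 = 13.87 − 3.682 = 10.19 ms.
γ_3 = 43.36/10.19 = 4.256; β = √(1 − 1/γ²) = √0.9448.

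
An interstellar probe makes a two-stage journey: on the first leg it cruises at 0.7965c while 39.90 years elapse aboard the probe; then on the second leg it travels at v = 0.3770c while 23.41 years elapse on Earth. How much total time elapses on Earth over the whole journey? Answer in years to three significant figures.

Leg 1: γ = 1/√(1 − 0.7965²) = 1/√0.3656 = 1.654; Δt_1 = 1.654 × 39.90 = 65.99 years.
Leg 2: 23.41 years is already measured on Earth.
Total: 65.99 + 23.41 years.

Δt = 89.4 years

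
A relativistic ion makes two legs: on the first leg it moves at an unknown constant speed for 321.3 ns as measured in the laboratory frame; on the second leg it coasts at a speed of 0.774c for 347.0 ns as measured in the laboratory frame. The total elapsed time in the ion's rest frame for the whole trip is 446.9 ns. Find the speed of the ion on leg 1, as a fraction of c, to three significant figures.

β = 0.707

Leg 1: speed unknown; τ_1 = 321.3/γ_1.
Leg 2: γ = 1/√(1 − 0.774²) = 1/√0.4009 = 1.579; τ_2 = 347.0/1.579 = 219.7 ns.
Total proper time: τ_1 + 219.7 = 446.9, so τ_1 = 446.9 − 219.7 = 227.2 ns.
γ_1 = 321.3/227.2 = 1.414; β = √(1 − 1/γ²) = √0.5000.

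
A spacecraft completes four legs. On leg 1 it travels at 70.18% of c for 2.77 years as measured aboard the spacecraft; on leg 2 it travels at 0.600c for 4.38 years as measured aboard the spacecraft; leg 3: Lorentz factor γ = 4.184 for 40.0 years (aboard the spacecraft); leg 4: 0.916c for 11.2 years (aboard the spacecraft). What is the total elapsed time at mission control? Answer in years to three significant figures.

Leg 1: β = 0.7018; γ = 1/√(1 − 0.7018²) = 1/√0.5075 = 1.404; Δt_1 = 1.404 × 2.77 = 3.888 years.
Leg 2: γ = 1/√(1 − 0.600²) = 5/4 = 1.250; Δt_2 = 1.250 × 4.38 = 5.475 years.
Leg 3: γ = 4.184; Δt_3 = 4.184 × 40.0 = 167.4 years.
Leg 4: γ = 1/√(1 − 0.916²) = 1/√0.1609 = 2.493; Δt_4 = 2.493 × 11.2 = 27.92 years.
Total: 3.888 + 5.475 + 167.4 + 27.92 years.

Δt = 205 years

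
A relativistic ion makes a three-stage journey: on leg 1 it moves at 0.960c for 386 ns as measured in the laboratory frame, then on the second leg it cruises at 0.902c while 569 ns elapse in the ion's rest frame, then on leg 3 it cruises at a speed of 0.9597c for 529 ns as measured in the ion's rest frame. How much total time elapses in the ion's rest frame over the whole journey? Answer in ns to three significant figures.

τ = 1210 ns

Leg 1: γ = 1/√(1 − 0.960²) = 25/7 ≈ 3.571; τ_1 = 386/3.571 = 108.1 ns.
Leg 2: 569 ns is already measured in the ion's rest frame.
Leg 3: 529 ns is already measured in the ion's rest frame.
Total: 108.1 + 569.0 + 529.0 ns.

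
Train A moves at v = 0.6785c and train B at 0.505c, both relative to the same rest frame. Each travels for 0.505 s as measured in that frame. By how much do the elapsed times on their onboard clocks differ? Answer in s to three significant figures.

A: γ = 1/√(1 − 0.6785²) = 1/√0.5396 = 1.361; τ_A = 0.505/1.361 = 0.3710 s.
B: γ = 1/√(1 − 0.505²) = 1/√0.7450 = 1.159; τ_B = 0.505/1.159 = 0.4359 s.

|τ_A − τ_B| = 0.0649 s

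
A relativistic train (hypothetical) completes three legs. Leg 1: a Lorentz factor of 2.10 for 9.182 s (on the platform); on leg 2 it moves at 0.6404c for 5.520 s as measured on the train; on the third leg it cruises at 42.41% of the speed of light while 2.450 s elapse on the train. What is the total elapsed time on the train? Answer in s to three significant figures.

Leg 1: γ = 2.10; τ_1 = 9.182/2.100 = 4.372 s.
Leg 2: 5.520 s is already measured on the train.
Leg 3: 2.450 s is already measured on the train.
Total: 4.372 + 5.520 + 2.450 s.

τ = 12.3 s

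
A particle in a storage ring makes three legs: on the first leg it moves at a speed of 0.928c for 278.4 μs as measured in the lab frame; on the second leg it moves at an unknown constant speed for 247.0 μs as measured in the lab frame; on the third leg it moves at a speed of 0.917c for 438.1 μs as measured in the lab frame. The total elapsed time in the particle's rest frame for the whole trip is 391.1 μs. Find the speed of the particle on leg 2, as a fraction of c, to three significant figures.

β = 0.890

Leg 1: γ = 1/√(1 − 0.928²) = 1/√0.1388 = 2.684; τ_1 = 278.4/2.684 = 103.7 μs.
Leg 2: speed unknown; τ_2 = 247.0/γ_2.
Leg 3: γ = 1/√(1 − 0.917²) = 1/√0.1591 = 2.507; τ_3 = 438.1/2.507 = 174.8 μs.
Total proper time: 103.7 + τ_2 + 174.8 = 391.1, so τ_2 = 391.1 − 278.5 = 112.6 μs.
γ_2 = 247.0/112.6 = 2.193; β = √(1 − 1/γ²) = √0.7921.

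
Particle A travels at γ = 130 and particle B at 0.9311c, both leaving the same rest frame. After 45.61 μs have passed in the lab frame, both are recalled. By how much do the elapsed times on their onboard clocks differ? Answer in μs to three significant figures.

A: γ = 130; τ_A = 45.61/130.0 = 0.3508 μs.
B: γ = 1/√(1 − 0.9311²) = 1/√0.1331 = 2.741; τ_B = 45.61/2.741 = 16.64 μs.

|τ_A − τ_B| = 16.3 μs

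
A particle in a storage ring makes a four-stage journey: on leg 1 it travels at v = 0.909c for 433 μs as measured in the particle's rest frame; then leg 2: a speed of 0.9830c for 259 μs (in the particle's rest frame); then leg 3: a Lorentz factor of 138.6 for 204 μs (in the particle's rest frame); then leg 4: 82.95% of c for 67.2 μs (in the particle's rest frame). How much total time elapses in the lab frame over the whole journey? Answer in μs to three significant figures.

Δt = 3.08×10⁴ μs

Leg 1: γ = 1/√(1 − 0.909²) = 1/√0.1737 = 2.399; Δt_1 = 2.399 × 433 = 1039 μs.
Leg 2: γ = 1/√(1 − 0.9830²) = 1/√0.03371 = 5.446; Δt_2 = 5.446 × 259 = 1411 μs.
Leg 3: γ = 138.6; Δt_3 = 138.6 × 204 = 2.827×10⁴ μs.
Leg 4: β = 0.8295; γ = 1/√(1 − 0.8295²) = 1/√0.3119 = 1.790; Δt_4 = 1.790 × 67.2 = 120.3 μs.
Total: 1039 + 1411 + 2.827×10⁴ + 120.3 μs.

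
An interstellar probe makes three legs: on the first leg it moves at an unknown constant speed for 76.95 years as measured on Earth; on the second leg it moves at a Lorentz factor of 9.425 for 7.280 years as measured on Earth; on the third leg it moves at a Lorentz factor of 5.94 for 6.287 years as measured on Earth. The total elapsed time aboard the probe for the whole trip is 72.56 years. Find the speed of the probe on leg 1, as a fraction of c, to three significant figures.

β = 0.394

Leg 1: speed unknown; τ_1 = 76.95/γ_1.
Leg 2: γ = 9.425; τ_2 = 7.280/9.425 = 0.7724 years.
Leg 3: γ = 5.94; τ_3 = 6.287/5.940 = 1.058 years.
Total proper time: τ_1 + 0.7724 + 1.058 = 72.56, so τ_1 = 72.56 − 1.831 = 70.73 years.
γ_1 = 76.95/70.73 = 1.088; β = √(1 − 1/γ²) = √0.1551.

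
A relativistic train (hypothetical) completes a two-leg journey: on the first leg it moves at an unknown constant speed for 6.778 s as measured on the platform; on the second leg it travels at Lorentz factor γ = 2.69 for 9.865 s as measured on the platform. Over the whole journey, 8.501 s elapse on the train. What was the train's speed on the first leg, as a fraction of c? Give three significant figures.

Leg 1: speed unknown; τ_1 = 6.778/γ_1.
Leg 2: γ = 2.69; τ_2 = 9.865/2.690 = 3.667 s.
Total proper time: τ_1 + 3.667 = 8.501, so τ_1 = 8.501 − 3.667 = 4.834 s.
γ_1 = 6.778/4.834 = 1.402; β = √(1 − 1/γ²) = √0.4914.

β = 0.701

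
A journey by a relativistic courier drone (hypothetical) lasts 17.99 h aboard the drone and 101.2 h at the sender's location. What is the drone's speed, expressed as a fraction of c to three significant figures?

The proper time is measured aboard the drone (both events occur at the drone's location); Δt is measured at the sender's location. γ = Δt/τ = 101.2/17.99 = 5.625.
β = √(1 − 1/γ²) = √(1 − 0.03160) = √0.9684

β = 0.984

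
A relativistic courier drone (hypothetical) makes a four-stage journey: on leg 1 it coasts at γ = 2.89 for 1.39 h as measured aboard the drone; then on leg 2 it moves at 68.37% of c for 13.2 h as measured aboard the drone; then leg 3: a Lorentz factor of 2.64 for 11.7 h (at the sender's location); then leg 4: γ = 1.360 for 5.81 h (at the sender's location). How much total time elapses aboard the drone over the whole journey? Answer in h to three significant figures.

τ = 23.3 h

Leg 1: 1.39 h is already measured aboard the drone.
Leg 2: 13.2 h is already measured aboard the drone.
Leg 3: γ = 2.64; τ_3 = 11.7/2.640 = 4.432 h.
Leg 4: γ = 1.360; τ_4 = 5.81/1.360 = 4.272 h.
Total: 1.390 + 13.20 + 4.432 + 4.272 h.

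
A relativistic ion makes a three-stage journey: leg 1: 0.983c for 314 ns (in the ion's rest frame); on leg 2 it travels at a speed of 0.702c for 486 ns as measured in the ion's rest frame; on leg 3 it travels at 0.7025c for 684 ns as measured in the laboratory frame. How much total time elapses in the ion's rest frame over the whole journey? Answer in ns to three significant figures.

τ = 1290 ns

Leg 1: 314 ns is already measured in the ion's rest frame.
Leg 2: 486 ns is already measured in the ion's rest frame.
Leg 3: γ = 1/√(1 − 0.7025²) = 1/√0.5065 = 1.405; τ_3 = 684/1.405 = 486.8 ns.
Total: 314.0 + 486.0 + 486.8 ns.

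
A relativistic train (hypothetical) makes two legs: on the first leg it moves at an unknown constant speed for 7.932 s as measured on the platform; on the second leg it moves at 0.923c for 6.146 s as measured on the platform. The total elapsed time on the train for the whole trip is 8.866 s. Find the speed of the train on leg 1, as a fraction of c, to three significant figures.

β = 0.573

Leg 1: speed unknown; τ_1 = 7.932/γ_1.
Leg 2: γ = 1/√(1 − 0.923²) = 1/√0.1481 = 2.599; τ_2 = 6.146/2.599 = 2.365 s.
Total proper time: τ_1 + 2.365 = 8.866, so τ_1 = 8.866 − 2.365 = 6.501 s.
γ_1 = 7.932/6.501 = 1.220; β = √(1 − 1/γ²) = √0.3283.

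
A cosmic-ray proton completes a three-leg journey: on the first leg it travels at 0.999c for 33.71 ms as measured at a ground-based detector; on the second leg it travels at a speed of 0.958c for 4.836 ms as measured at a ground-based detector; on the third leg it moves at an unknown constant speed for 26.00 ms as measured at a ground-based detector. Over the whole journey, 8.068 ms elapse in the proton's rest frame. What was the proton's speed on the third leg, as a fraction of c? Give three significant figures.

β = 0.980

Leg 1: γ = 1/√(1 − 0.999²) = 1/√0.001999 = 22.37; τ_1 = 33.71/22.37 = 1.507 ms.
Leg 2: γ = 1/√(1 − 0.958²) = 1/√0.08224 = 3.487; τ_2 = 4.836/3.487 = 1.387 ms.
Leg 3: speed unknown; τ_3 = 26.00/γ_3.
Total proper time: 1.507 + 1.387 + τ_3 = 8.068, so τ_3 = 8.068 − 2.894 = 5.174 ms.
γ_3 = 26.00/5.174 = 5.025; β = √(1 − 1/γ²) = √0.9604.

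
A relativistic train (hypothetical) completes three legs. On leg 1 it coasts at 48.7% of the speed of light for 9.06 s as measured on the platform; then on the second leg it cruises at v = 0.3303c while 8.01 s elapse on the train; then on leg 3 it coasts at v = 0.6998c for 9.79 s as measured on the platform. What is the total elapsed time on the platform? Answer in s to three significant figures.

Leg 1: 9.06 s is already measured on the platform.
Leg 2: γ = 1/√(1 − 0.3303²) = 1/√0.8909 = 1.059; Δt_2 = 1.059 × 8.01 = 8.486 s.
Leg 3: 9.79 s is already measured on the platform.
Total: 9.060 + 8.486 + 9.790 s.

Δt = 27.3 s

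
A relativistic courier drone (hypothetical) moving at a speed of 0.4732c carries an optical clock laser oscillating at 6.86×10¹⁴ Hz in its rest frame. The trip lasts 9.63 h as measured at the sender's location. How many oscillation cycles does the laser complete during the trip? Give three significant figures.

γ = 1/√(1 − 0.4732²) = 1/√0.7761 = 1.135
The oscillator's own cycle count is N = f × τ where τ is the proper time aboard the drone. τ = Δt/γ = 9.63/1.135 = 8.484 h = 3.054×10⁴ s.
N = 6.86×10¹⁴ × 3.054×10⁴ = 2.095×10¹⁹.

N = 2.10×10¹⁹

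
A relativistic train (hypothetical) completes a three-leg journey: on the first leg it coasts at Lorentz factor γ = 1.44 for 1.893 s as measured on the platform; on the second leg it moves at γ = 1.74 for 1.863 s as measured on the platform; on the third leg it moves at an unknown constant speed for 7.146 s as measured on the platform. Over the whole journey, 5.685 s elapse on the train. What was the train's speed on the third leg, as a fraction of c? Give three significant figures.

Leg 1: γ = 1.44; τ_1 = 1.893/1.440 = 1.315 s.
Leg 2: γ = 1.74; τ_2 = 1.863/1.740 = 1.071 s.
Leg 3: speed unknown; τ_3 = 7.146/γ_3.
Total proper time: 1.315 + 1.071 + τ_3 = 5.685, so τ_3 = 5.685 − 2.385 = 3.300 s.
γ_3 = 7.146/3.300 = 2.166; β = √(1 − 1/γ²) = √0.7868.

β = 0.887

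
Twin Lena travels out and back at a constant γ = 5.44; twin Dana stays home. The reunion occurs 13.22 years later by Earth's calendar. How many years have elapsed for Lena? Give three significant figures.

τ = 2.43 years

γ = 5.44
Lena's clock measures proper time along the trip: τ = Δt/γ = 13.22/5.440 years.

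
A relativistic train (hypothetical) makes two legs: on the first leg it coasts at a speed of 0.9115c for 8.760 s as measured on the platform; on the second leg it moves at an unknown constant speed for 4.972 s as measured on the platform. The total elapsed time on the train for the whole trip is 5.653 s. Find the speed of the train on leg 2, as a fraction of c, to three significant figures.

β = 0.911

Leg 1: γ = 1/√(1 − 0.9115²) = 1/√0.1692 = 2.431; τ_1 = 8.760/2.431 = 3.603 s.
Leg 2: speed unknown; τ_2 = 4.972/γ_2.
Total proper time: 3.603 + τ_2 = 5.653, so τ_2 = 5.653 − 3.603 = 2.050 s.
γ_2 = 4.972/2.050 = 2.425; β = √(1 − 1/γ²) = √0.8300.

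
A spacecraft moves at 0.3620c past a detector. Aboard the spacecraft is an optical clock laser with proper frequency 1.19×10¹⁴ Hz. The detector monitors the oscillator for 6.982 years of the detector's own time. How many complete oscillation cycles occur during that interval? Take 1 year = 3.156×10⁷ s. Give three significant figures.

N = 2.44×10²²

γ = 1/√(1 − 0.3620²) = 1/√0.8690 = 1.073
During 6.982 years of lab time, the oscillator's proper time advances by τ = Δt/γ = 6.982/1.073 = 6.508 years = 2.054×10⁸ s.
N = f × τ = 1.19×10¹⁴ × 2.054×10⁸ = 2.444×10²².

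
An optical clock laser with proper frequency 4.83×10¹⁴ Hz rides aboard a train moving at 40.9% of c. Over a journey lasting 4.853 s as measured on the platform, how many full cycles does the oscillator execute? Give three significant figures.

β = 0.409; γ = 1/√(1 − 0.409²) = 1/√0.8327 = 1.096
The oscillator's own cycle count is N = f × τ where τ is the proper time on the train. τ = Δt/γ = 4.853/1.096 = 4.429 s = 4.429×10⁰ s.
N = 4.83×10¹⁴ × 4.429×10⁰ = 2.139×10¹⁵.

N = 2.14×10¹⁵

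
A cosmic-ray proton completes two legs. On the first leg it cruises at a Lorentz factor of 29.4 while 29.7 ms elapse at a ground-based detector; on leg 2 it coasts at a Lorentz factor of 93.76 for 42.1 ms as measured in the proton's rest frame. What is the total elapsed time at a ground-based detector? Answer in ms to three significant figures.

Leg 1: 29.7 ms is already measured at a ground-based detector.
Leg 2: γ = 93.76; Δt_2 = 93.76 × 42.1 = 3947 ms.
Total: 29.70 + 3947 ms.

Δt = 3980 ms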